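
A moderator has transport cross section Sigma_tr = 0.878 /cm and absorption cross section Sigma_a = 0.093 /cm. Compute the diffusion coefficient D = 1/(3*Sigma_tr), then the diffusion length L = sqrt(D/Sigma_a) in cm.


D = 1 / (3 * Sigma_tr) = 1 / (3 * 0.878) = 0.3796507 cm
L = sqrt(D / Sigma_a)
L = sqrt(0.3796507 / 0.093)
L = 2.0205 cm

2.0205


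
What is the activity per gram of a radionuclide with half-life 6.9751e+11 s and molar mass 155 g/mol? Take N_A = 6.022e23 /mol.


lambda = ln(2) / t_half = ln(2) / 6.9751e+11 = 9.937452e-13 /s
SA = lambda * N_A / M
SA = 9.937452e-13 * 6.022e23 / 155
SA = 3.8609e+09 Bq/g

3.8609e+09


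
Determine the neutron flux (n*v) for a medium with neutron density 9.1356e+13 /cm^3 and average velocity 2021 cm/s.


phi = n * v
phi = 9.1356e+13 * 2021
phi = 1.8463e+17 /cm^2/s

1.8463e+17


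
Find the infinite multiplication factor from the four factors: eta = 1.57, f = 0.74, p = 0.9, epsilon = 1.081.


k_inf = eta * f * p * epsilon
k_inf = 1.57 * 0.74 * 0.9 * 1.081
k_inf = 1.1303

1.1303


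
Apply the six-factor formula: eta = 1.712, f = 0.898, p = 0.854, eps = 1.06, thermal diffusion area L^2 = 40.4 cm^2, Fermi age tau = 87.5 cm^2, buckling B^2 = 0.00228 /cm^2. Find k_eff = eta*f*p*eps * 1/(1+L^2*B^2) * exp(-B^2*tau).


k_inf = eta*f*p*eps = 1.712*0.898*0.854*1.06 = 1.391694
P_TNL = 1/(1 + L^2*B^2) = 1/(1 + 40.4*0.00228) = 0.9156570
P_FNL = exp(-B^2*tau) = exp(-0.00228*87.5) = 0.8191402
k_eff = k_inf * P_TNL * P_FNL = 1.391694 * 0.9156570 * 0.8191402
k_eff = 1.0438

1.0438


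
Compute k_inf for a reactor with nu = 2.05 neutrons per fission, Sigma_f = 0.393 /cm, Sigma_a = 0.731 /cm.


k_inf = nu * Sigma_f / Sigma_a
k_inf = 2.05 * 0.393 / 0.731
k_inf = 1.1021

1.1021


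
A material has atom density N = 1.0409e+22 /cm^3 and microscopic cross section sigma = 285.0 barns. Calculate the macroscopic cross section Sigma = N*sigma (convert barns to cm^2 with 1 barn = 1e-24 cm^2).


Sigma = N * sigma_barns * 1e-24
Sigma = 1.0409e+22 * 285.0 * 1e-24
Sigma = 2.9666 /cm

2.9666


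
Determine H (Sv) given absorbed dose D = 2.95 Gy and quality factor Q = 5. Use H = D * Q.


H = D * Q
H = 2.95 * 5
H = 14.750 Sv

14.750


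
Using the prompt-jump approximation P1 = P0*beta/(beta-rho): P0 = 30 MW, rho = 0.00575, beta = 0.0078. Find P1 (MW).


P1/P0 = beta / (beta - rho)
P1/P0 = 0.0078 / (0.0078 - 0.00575) = 3.804878
P1 = 30 * 3.804878 = 114.15 MW

114.15


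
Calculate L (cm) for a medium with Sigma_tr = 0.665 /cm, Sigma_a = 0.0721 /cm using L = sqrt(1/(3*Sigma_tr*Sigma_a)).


D = 1 / (3 * Sigma_tr) = 1 / (3 * 0.665) = 0.5012531 cm
L = sqrt(D / Sigma_a)
L = sqrt(0.5012531 / 0.0721)
L = 2.6367 cm

2.6367


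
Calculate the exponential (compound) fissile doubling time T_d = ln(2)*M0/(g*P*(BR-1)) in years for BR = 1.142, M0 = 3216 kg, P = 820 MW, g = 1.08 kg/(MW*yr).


Breeding gain G = BR - 1 = 1.142 - 1 = 0.142
Fissile production rate = g * P * G = 1.08 * 820 * 0.142 = 125.7552 kg/yr
T_d = ln(2) * M0 / (g * P * G)
T_d = ln(2) * 3216 / 125.7552 = 17.726 yr

17.726


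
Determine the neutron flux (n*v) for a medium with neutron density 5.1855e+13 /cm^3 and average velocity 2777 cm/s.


phi = n * v
phi = 5.1855e+13 * 2777
phi = 1.4400e+17 /cm^2/s

1.4400e+17


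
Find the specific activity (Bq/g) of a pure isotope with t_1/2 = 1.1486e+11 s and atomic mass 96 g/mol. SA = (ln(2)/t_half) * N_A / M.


lambda = ln(2) / t_half = ln(2) / 1.1486e+11 = 6.034713e-12 /s
SA = lambda * N_A / M
SA = 6.034713e-12 * 6.022e23 / 96
SA = 3.7855e+10 Bq/g

3.7855e+10


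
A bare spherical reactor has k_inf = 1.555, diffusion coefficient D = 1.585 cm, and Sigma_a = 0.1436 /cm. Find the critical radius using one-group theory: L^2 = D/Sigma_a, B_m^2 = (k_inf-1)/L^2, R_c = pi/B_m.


L^2 = D / Sigma_a = 1.585 / 0.1436 = 11.03760 cm^2
B_m^2 = (k_inf - 1) / L^2 = (1.555 - 1) / 11.03760 = 0.05028267 /cm^2
For a bare sphere: B_g = pi/R, so R_c = pi / sqrt(B_m^2)
R_c = pi / sqrt(0.05028267) = 14.010 cm

14.010


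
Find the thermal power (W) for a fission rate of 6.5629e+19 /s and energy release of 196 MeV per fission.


P = fission_rate * E_MeV * 1.602e-13
P = 6.5629e+19 * 196 * 1.602e-13
P = 2.0607e+09 W

2.0607e+09


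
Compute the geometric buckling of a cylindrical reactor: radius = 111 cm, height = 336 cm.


B^2 = (2.405/R)^2 + (pi/H)^2
B^2 = (2.405/111)^2 + (pi/336)^2
B^2 = 5.5687e-04 /cm^2

5.5687e-04


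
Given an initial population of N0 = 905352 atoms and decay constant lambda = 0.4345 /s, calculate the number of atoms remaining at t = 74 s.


N = N0 * exp(-lambda * t)
N = 905352 * exp(-0.4345 * 74)
N = 9.8389e-09

9.8389e-09


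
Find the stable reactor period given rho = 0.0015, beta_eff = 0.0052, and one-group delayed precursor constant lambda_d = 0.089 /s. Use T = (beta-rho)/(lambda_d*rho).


T = (beta - rho) / (lambda_d * rho)
T = (0.0052 - 0.0015) / (0.089 * 0.0015)
T = 27.715 s

27.715


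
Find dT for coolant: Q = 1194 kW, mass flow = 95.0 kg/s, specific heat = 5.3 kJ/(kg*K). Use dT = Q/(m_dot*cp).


dT = Q / (m_dot * cp)
dT = 1194 / (95.0 * 5.3)
dT = 2.3714 C

2.3714


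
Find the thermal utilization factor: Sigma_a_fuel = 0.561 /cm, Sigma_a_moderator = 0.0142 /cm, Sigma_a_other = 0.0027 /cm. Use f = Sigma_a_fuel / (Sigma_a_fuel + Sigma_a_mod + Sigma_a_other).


f = Sigma_a_fuel / (Sigma_a_fuel + Sigma_a_mod + Sigma_a_other)
f = 0.561 / (0.561 + 0.0142 + 0.0027)
f = 0.97076

0.97076


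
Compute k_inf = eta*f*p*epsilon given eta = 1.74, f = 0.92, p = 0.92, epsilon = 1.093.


k_inf = eta * f * p * epsilon
k_inf = 1.74 * 0.92 * 0.92 * 1.093
k_inf = 1.6097

1.6097


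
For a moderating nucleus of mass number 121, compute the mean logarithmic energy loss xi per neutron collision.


xi = 1 + (A-1)^2/(2A) * ln((A-1)/(A+1))
xi = 1 + (121-1)^2/(2*121) * ln((121-1)/(121 +1))
xi = 0.016438

0.016438


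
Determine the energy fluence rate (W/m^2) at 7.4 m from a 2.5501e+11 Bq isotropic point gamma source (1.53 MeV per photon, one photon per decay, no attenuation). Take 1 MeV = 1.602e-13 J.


psi = A * E * 1.602e-13 / (4*pi*r^2)
psi = 2.5501e+11 * 1.53 * 1.602e-13 / (4*pi*7.4^2)
psi = 9.0832e-05 W/m^2

9.0832e-05


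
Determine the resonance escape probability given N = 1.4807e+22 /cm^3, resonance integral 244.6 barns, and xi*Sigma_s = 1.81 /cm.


p = exp(-N * I * 1e-24 / (xi*Sigma_s))
p = exp(-1.4807e+22 * 244.6 * 1e-24 / 1.81)
p = 0.13520

0.13520


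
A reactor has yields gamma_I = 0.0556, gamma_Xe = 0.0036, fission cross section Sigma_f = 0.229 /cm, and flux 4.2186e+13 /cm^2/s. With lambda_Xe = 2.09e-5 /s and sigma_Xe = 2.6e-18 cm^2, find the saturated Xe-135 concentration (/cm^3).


Xe_eq = (gamma_I + gamma_Xe) * Sigma_f * phi / (lambda_Xe + sigma_Xe * phi)
Numerator = (0.0556 + 0.0036) * 0.229 * 4.2186e+13 = 5.719072e+11
Denominator = 2.09e-5 + 2.6e-18 * 4.2186e+13 = 1.305836e-04
Xe_eq = 5.719072e+11 / 1.305836e-04 = 4.3796e+15 /cm^3

4.3796e+15


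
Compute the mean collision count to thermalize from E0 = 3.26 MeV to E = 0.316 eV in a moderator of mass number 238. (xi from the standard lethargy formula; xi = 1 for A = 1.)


xi = 1 + (A-1)^2/(2A)*ln((A-1)/(A+1)) = 0.008379872 (for A = 238)
n = ln(E0/E) / xi
n = ln(3.26e6 / 0.316) / 0.008379872
n = ln(1.031646e+07) / 0.008379872 = 1927.1

1927.1


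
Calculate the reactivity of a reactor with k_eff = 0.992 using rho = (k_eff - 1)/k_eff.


rho = (k_eff - 1) / k_eff
rho = (0.992 - 1) / 0.992
rho = -0.0080645

-0.0080645


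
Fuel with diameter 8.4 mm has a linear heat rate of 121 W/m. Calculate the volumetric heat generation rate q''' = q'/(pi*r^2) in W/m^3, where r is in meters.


r = D / 2 / 1000 = 8.4 / 2 / 1000 = 0.0042 m
q''' = q' / (pi * r^2)
q''' = 121 / (pi * 0.0042^2)
q''' = 2.1834e+06 W/m^3

2.1834e+06


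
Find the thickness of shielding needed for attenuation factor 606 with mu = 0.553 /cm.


x = ln(factor) / mu
x = ln(606) / 0.553
x = 11.586 cm

11.586


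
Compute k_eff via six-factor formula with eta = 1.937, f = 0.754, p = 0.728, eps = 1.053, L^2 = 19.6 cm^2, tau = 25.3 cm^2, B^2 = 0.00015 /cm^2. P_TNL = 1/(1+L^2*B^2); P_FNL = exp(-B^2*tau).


k_inf = eta*f*p*eps = 1.937*0.754*0.728*1.053 = 1.119594
P_TNL = 1/(1 + L^2*B^2) = 1/(1 + 19.6*0.00015) = 0.9970686
P_FNL = exp(-B^2*tau) = exp(-0.00015*25.3) = 0.9962122
k_eff = k_inf * P_TNL * P_FNL = 1.119594 * 0.9970686 * 0.9962122
k_eff = 1.1121

1.1121


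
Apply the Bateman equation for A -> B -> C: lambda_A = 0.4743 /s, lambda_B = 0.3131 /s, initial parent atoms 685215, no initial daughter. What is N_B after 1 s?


N_B(t) = lambda_A * N_A0 / (lambda_B - lambda_A) * [exp(-lambda_A*t) - exp(-lambda_B*t)]
exp(-0.4743*1) = 0.6223205; exp(-0.3131*1) = 0.7311768
N_B = 0.4743 * 685215 / (0.3131 - 0.4743) * (0.6223205 - 0.7311768)
N_B = 219467

219467


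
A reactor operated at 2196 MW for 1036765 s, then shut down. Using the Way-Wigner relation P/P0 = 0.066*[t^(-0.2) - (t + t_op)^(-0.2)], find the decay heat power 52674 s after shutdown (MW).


P/P0 = 0.066 * [t^(-0.2) - (t + t_op)^(-0.2)]
P/P0 = 0.066 * [52674^(-0.2) - (52674 + 1036765)^(-0.2)]
P/P0 = 0.066 * [0.1136791 - 0.06202395] = 0.003409240
P = 2196 * 0.003409240 = 7.4867 MW

7.4867


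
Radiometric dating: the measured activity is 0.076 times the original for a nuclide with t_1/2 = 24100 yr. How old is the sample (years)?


lambda = ln(2) / t_half = ln(2) / 24100 = 2.876129e-05 /yr
t = -ln(A/A0) / lambda
t = -ln(0.076) / 2.876129e-05
t = 89600 yr

89600


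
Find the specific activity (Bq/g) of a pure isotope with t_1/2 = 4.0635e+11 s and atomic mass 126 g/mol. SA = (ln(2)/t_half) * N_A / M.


lambda = ln(2) / t_half = ln(2) / 4.0635e+11 = 1.705789e-12 /s
SA = lambda * N_A / M
SA = 1.705789e-12 * 6.022e23 / 126
SA = 8.1526e+09 Bq/g

8.1526e+09


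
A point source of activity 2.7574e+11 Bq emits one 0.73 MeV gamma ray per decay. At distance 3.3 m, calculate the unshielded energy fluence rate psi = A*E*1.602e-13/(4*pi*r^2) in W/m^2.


psi = A * E * 1.602e-13 / (4*pi*r^2)
psi = 2.7574e+11 * 0.73 * 1.602e-13 / (4*pi*3.3^2)
psi = 2.3564e-04 W/m^2

2.3564e-04


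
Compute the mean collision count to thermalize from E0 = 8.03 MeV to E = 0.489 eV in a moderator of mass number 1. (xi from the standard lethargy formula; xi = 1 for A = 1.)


xi = 1 + (A-1)^2/(2A)*ln((A-1)/(A+1)) = 1 (for A = 1)
n = ln(E0/E) / xi
n = ln(8.03e6 / 0.489) / 1
n = ln(1.642127e+07) / 1 = 16.614

16.614


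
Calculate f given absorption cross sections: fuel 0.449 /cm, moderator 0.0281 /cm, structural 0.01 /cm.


f = Sigma_a_fuel / (Sigma_a_fuel + Sigma_a_mod + Sigma_a_other)
f = 0.449 / (0.449 + 0.0281 + 0.01)
f = 0.92178

0.92178


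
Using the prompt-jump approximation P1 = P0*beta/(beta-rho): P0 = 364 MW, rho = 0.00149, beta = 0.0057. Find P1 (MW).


P1/P0 = beta / (beta - rho)
P1/P0 = 0.0057 / (0.0057 - 0.00149) = 1.353919
P1 = 364 * 1.353919 = 492.83 MW

492.83


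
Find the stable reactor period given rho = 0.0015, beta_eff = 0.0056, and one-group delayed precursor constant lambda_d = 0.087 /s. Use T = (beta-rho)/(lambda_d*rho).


T = (beta - rho) / (lambda_d * rho)
T = (0.0056 - 0.0015) / (0.087 * 0.0015)
T = 31.418 s

31.418


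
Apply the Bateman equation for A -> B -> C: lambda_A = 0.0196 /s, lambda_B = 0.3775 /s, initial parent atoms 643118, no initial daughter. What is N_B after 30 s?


N_B(t) = lambda_A * N_A0 / (lambda_B - lambda_A) * [exp(-lambda_A*t) - exp(-lambda_B*t)]
exp(-0.0196*30) = 0.5554370; exp(-0.3775*30) = 1.206744e-05
N_B = 0.0196 * 643118 / (0.3775 - 0.0196) * (0.5554370 - 1.206744e-05)
N_B = 19562

19562


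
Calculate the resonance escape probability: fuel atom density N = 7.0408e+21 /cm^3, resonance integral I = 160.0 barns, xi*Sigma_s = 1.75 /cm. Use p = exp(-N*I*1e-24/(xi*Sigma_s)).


p = exp(-N * I * 1e-24 / (xi*Sigma_s))
p = exp(-7.0408e+21 * 160.0 * 1e-24 / 1.75)
p = 0.52533

0.52533


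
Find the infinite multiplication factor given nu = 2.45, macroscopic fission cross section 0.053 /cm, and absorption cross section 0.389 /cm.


k_inf = nu * Sigma_f / Sigma_a
k_inf = 2.45 * 0.053 / 0.389
k_inf = 0.33380

0.33380


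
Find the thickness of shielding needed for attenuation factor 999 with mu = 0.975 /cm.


x = ln(factor) / mu
x = ln(999) / 0.975
x = 7.0839 cm

7.0839


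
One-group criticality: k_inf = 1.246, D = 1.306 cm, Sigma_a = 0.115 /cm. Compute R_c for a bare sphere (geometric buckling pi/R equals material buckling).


L^2 = D / Sigma_a = 1.306 / 0.115 = 11.35652 cm^2
B_m^2 = (k_inf - 1) / L^2 = (1.246 - 1) / 11.35652 = 0.02166157 /cm^2
For a bare sphere: B_g = pi/R, so R_c = pi / sqrt(B_m^2)
R_c = pi / sqrt(0.02166157) = 21.345 cm

21.345


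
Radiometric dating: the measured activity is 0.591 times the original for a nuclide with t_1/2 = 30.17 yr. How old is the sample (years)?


lambda = ln(2) / t_half = ln(2) / 30.17 = 0.02297472 /yr
t = -ln(A/A0) / lambda
t = -ln(0.591) / 0.02297472
t = 22.892 yr

22.892


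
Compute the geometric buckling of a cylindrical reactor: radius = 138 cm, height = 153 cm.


B^2 = (2.405/R)^2 + (pi/H)^2
B^2 = (2.405/138)^2 + (pi/153)^2
B^2 = 7.2533e-04 /cm^2

7.2533e-04


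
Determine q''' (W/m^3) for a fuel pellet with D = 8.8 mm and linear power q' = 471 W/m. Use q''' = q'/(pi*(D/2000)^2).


r = D / 2 / 1000 = 8.8 / 2 / 1000 = 0.0044 m
q''' = q' / (pi * r^2)
q''' = 471 / (pi * 0.0044^2)
q''' = 7.7440e+06 W/m^3

7.7440e+06


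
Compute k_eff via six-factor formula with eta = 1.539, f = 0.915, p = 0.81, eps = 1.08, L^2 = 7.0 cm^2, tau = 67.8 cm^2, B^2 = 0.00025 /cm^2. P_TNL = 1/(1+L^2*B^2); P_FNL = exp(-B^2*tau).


k_inf = eta*f*p*eps = 1.539*0.915*0.81*1.08 = 1.231880
P_TNL = 1/(1 + L^2*B^2) = 1/(1 + 7.0*0.00025) = 0.9982531
P_FNL = exp(-B^2*tau) = exp(-0.00025*67.8) = 0.9831928
k_eff = k_inf * P_TNL * P_FNL = 1.231880 * 0.9982531 * 0.9831928
k_eff = 1.2091

1.2091


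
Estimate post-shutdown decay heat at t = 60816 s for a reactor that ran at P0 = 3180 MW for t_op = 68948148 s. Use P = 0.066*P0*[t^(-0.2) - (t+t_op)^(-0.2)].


P/P0 = 0.066 * [t^(-0.2) - (t + t_op)^(-0.2)]
P/P0 = 0.066 * [60816^(-0.2) - (60816 + 68948148)^(-0.2)]
P/P0 = 0.066 * [0.1104578 - 0.02705322] = 0.005504702
P = 3180 * 0.005504702 = 17.505 MW

17.505


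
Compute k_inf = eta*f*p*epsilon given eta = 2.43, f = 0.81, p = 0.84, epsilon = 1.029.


k_inf = eta * f * p * epsilon
k_inf = 2.43 * 0.81 * 0.84 * 1.029
k_inf = 1.7013

1.7013


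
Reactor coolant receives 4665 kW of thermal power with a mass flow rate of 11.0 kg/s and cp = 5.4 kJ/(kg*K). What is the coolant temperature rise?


dT = Q / (m_dot * cp)
dT = 4665 / (11.0 * 5.4)
dT = 78.535 C

78.535


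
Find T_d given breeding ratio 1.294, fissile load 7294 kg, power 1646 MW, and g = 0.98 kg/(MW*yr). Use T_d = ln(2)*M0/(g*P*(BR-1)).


Breeding gain G = BR - 1 = 1.294 - 1 = 0.294
Fissile production rate = g * P * G = 0.98 * 1646 * 0.294 = 474.24552 kg/yr
T_d = ln(2) * M0 / (g * P * G)
T_d = ln(2) * 7294 / 474.24552 = 10.661 yr

10.661


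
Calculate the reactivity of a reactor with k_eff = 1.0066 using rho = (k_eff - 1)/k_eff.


rho = (k_eff - 1) / k_eff
rho = (1.0066 - 1) / 1.0066
rho = 0.0065567

0.0065567


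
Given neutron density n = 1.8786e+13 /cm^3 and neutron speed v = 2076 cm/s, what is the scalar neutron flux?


phi = n * v
phi = 1.8786e+13 * 2076
phi = 3.9000e+16 /cm^2/s

3.9000e+16


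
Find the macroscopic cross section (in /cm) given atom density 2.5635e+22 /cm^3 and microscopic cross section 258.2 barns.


Sigma = N * sigma_barns * 1e-24
Sigma = 2.5635e+22 * 258.2 * 1e-24
Sigma = 6.6190 /cm

6.6190


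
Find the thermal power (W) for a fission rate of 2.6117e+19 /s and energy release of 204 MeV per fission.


P = fission_rate * E_MeV * 1.602e-13
P = 2.6117e+19 * 204 * 1.602e-13
P = 8.5352e+08 W

8.5352e+08


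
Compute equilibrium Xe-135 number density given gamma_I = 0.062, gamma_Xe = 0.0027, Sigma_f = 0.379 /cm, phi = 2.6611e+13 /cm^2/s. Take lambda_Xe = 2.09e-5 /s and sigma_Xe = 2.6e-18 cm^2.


Xe_eq = (gamma_I + gamma_Xe) * Sigma_f * phi / (lambda_Xe + sigma_Xe * phi)
Numerator = (0.062 + 0.0027) * 0.379 * 2.6611e+13 = 6.525363e+11
Denominator = 2.09e-5 + 2.6e-18 * 2.6611e+13 = 9.008860e-05
Xe_eq = 6.525363e+11 / 9.008860e-05 = 7.2433e+15 /cm^3

7.2433e+15


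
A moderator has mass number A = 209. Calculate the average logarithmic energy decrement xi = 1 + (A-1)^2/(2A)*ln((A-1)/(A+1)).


xi = 1 + (A-1)^2/(2A) * ln((A-1)/(A+1))
xi = 1 + (209-1)^2/(2*209) * ln((209-1)/(209 +1))
xi = 0.0095389

0.0095389


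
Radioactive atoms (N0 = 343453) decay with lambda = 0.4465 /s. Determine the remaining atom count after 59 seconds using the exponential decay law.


N = N0 * exp(-lambda * t)
N = 343453 * exp(-0.4465 * 59)
N = 1.2446e-06

1.2446e-06


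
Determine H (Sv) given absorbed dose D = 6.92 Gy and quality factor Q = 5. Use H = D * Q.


H = D * Q
H = 6.92 * 5
H = 34.600 Sv

34.600


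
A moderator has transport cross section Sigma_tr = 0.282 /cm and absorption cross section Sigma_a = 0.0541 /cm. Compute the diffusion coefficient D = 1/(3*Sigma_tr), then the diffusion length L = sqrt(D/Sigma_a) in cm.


D = 1 / (3 * Sigma_tr) = 1 / (3 * 0.282) = 1.182033 cm
L = sqrt(D / Sigma_a)
L = sqrt(1.182033 / 0.0541)
L = 4.6743 cm

4.6743


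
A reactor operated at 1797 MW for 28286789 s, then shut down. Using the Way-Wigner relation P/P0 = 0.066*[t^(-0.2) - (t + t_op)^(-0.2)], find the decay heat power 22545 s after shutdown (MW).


P/P0 = 0.066 * [t^(-0.2) - (t + t_op)^(-0.2)]
P/P0 = 0.066 * [22545^(-0.2) - (22545 + 28286789)^(-0.2)]
P/P0 = 0.066 * [0.1347069 - 0.03233062] = 0.006756834
P = 1797 * 0.006756834 = 12.142 MW

12.142


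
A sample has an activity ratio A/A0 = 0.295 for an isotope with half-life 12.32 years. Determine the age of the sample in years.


lambda = ln(2) / t_half = ln(2) / 12.32 = 0.05626195 /yr
t = -ln(A/A0) / lambda
t = -ln(0.295) / 0.05626195
t = 21.698 yr

21.698


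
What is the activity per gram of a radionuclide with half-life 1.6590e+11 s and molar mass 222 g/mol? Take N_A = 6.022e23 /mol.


lambda = ln(2) / t_half = ln(2) / 1.6590e+11 = 4.178102e-12 /s
SA = lambda * N_A / M
SA = 4.178102e-12 * 6.022e23 / 222
SA = 1.1334e+10 Bq/g

1.1334e+10


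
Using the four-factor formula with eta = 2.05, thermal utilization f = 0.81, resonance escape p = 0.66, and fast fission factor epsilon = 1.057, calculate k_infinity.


k_inf = eta * f * p * epsilon
k_inf = 2.05 * 0.81 * 0.66 * 1.057
k_inf = 1.1584

1.1584


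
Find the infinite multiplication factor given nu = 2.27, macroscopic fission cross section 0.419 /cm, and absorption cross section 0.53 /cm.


k_inf = nu * Sigma_f / Sigma_a
k_inf = 2.27 * 0.419 / 0.53
k_inf = 1.7946

1.7946


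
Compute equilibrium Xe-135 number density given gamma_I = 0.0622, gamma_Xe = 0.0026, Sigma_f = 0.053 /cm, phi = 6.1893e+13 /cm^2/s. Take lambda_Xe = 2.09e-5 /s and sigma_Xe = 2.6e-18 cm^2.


Xe_eq = (gamma_I + gamma_Xe) * Sigma_f * phi / (lambda_Xe + sigma_Xe * phi)
Numerator = (0.0622 + 0.0026) * 0.053 * 6.1893e+13 = 2.125653e+11
Denominator = 2.09e-5 + 2.6e-18 * 6.1893e+13 = 1.818218e-04
Xe_eq = 2.125653e+11 / 1.818218e-04 = 1.1691e+15 /cm^3

1.1691e+15


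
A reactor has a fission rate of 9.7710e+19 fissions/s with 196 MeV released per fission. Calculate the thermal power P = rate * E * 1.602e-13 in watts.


P = fission_rate * E_MeV * 1.602e-13
P = 9.7710e+19 * 196 * 1.602e-13
P = 3.0680e+09 W

3.0680e+09


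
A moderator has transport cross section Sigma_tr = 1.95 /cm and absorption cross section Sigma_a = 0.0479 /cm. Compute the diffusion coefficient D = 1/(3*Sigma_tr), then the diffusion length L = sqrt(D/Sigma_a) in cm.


D = 1 / (3 * Sigma_tr) = 1 / (3 * 1.95) = 0.1709402 cm
L = sqrt(D / Sigma_a)
L = sqrt(0.1709402 / 0.0479)
L = 1.8891 cm

1.8891


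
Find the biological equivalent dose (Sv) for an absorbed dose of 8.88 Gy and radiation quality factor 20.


H = D * Q
H = 8.88 * 20
H = 177.60 Sv

177.60


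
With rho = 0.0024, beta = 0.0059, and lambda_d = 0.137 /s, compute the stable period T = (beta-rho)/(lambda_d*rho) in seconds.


T = (beta - rho) / (lambda_d * rho)
T = (0.0059 - 0.0024) / (0.137 * 0.0024)
T = 10.645 s

10.645


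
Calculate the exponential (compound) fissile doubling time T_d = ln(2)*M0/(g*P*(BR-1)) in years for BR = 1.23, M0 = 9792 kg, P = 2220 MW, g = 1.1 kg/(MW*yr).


Breeding gain G = BR - 1 = 1.23 - 1 = 0.23
Fissile production rate = g * P * G = 1.1 * 2220 * 0.23 = 561.66 kg/yr
T_d = ln(2) * M0 / (g * P * G)
T_d = ln(2) * 9792 / 561.66 = 12.084 yr

12.084


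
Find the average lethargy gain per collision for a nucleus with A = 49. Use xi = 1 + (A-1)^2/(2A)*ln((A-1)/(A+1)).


xi = 1 + (A-1)^2/(2A) * ln((A-1)/(A+1))
xi = 1 + (49-1)^2/(2*49) * ln((49-1)/(49 +1))
xi = 0.040267

0.040267


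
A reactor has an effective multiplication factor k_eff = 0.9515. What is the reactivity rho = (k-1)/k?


rho = (k_eff - 1) / k_eff
rho = (0.9515 - 1) / 0.9515
rho = -0.050972

-0.050972


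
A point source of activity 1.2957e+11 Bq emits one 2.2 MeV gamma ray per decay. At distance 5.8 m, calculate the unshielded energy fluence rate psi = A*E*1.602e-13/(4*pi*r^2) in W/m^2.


psi = A * E * 1.602e-13 / (4*pi*r^2)
psi = 1.2957e+11 * 2.2 * 1.602e-13 / (4*pi*5.8^2)
psi = 1.0802e-04 W/m^2

1.0802e-04


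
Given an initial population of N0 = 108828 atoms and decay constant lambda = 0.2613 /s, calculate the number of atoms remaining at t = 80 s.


N = N0 * exp(-lambda * t)
N = 108828 * exp(-0.2613 * 80)
N = 9.0834e-05

9.0834e-05


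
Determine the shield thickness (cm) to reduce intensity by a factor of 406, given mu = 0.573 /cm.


x = ln(factor) / mu
x = ln(406) / 0.573
x = 10.482 cm

10.482


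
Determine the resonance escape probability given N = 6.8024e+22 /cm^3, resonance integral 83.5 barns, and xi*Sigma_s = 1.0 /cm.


p = exp(-N * I * 1e-24 / (xi*Sigma_s))
p = exp(-6.8024e+22 * 83.5 * 1e-24 / 1.0)
p = 0.0034135

0.0034135


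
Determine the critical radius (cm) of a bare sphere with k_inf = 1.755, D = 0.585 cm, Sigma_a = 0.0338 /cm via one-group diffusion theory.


L^2 = D / Sigma_a = 0.585 / 0.0338 = 17.30769 cm^2
B_m^2 = (k_inf - 1) / L^2 = (1.755 - 1) / 17.30769 = 0.04362223 /cm^2
For a bare sphere: B_g = pi/R, so R_c = pi / sqrt(B_m^2)
R_c = pi / sqrt(0.04362223) = 15.042 cm

15.042


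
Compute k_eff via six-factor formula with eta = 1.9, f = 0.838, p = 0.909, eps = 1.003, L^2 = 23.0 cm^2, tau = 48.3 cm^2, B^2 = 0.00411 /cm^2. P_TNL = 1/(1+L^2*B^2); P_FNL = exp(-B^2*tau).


k_inf = eta*f*p*eps = 1.9*0.838*0.909*1.003 = 1.451652
P_TNL = 1/(1 + L^2*B^2) = 1/(1 + 23.0*0.00411) = 0.9136342
P_FNL = exp(-B^2*tau) = exp(-0.00411*48.3) = 0.8199491
k_eff = k_inf * P_TNL * P_FNL = 1.451652 * 0.9136342 * 0.8199491
k_eff = 1.0875

1.0875


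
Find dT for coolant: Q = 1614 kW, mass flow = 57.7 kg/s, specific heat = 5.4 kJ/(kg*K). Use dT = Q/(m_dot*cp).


dT = Q / (m_dot * cp)
dT = 1614 / (57.7 * 5.4)
dT = 5.1801 C

5.1801


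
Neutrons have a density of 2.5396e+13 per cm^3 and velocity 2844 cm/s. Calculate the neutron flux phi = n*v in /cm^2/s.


phi = n * v
phi = 2.5396e+13 * 2844
phi = 7.2226e+16 /cm^2/s

7.2226e+16


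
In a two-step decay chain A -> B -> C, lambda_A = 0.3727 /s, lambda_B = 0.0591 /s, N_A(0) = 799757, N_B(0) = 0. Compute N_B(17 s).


N_B(t) = lambda_A * N_A0 / (lambda_B - lambda_A) * [exp(-lambda_A*t) - exp(-lambda_B*t)]
exp(-0.3727*17) = 0.001771551; exp(-0.0591*17) = 0.3661545
N_B = 0.3727 * 799757 / (0.0591 - 0.3727) * (0.001771551 - 0.3661545)
N_B = 346337

346337


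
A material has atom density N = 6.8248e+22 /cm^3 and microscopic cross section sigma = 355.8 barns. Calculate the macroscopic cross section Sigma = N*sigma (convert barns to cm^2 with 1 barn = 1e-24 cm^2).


Sigma = N * sigma_barns * 1e-24
Sigma = 6.8248e+22 * 355.8 * 1e-24
Sigma = 24.283 /cm

24.283


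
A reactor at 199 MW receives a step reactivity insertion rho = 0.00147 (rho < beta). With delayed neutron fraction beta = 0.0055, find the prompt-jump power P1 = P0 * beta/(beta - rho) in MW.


P1/P0 = beta / (beta - rho)
P1/P0 = 0.0055 / (0.0055 - 0.00147) = 1.364764
P1 = 199 * 1.364764 = 271.59 MW

271.59


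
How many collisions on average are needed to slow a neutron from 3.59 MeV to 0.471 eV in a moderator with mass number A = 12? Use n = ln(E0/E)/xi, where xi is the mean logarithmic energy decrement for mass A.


xi = 1 + (A-1)^2/(2A)*ln((A-1)/(A+1)) = 0.1577690 (for A = 12)
n = ln(E0/E) / xi
n = ln(3.59e6 / 0.471) / 0.1577690
n = ln(7.622081e+06) / 0.1577690 = 100.44

100.44


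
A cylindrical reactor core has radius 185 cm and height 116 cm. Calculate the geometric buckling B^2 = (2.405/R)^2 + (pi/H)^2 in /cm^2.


B^2 = (2.405/R)^2 + (pi/H)^2
B^2 = (2.405/185)^2 + (pi/116)^2
B^2 = 9.0247e-04 /cm^2

9.0247e-04


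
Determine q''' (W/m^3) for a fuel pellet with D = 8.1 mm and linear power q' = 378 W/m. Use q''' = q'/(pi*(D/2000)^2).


r = D / 2 / 1000 = 8.1 / 2 / 1000 = 0.00405 m
q''' = q' / (pi * r^2)
q''' = 378 / (pi * 0.00405^2)
q''' = 7.3355e+06 W/m^3

7.3355e+06


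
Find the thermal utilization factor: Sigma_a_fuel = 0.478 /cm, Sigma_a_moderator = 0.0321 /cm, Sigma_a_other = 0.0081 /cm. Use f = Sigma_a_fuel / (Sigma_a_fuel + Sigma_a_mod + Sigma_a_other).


f = Sigma_a_fuel / (Sigma_a_fuel + Sigma_a_mod + Sigma_a_other)
f = 0.478 / (0.478 + 0.0321 + 0.0081)
f = 0.92242

0.92242


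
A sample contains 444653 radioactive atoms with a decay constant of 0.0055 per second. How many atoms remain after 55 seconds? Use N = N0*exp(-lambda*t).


N = N0 * exp(-lambda * t)
N = 444653 * exp(-0.0055 * 55)
N = 328585

328585


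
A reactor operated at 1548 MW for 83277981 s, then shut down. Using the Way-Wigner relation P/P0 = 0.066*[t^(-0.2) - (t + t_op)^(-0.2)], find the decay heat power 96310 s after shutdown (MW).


P/P0 = 0.066 * [t^(-0.2) - (t + t_op)^(-0.2)]
P/P0 = 0.066 * [96310^(-0.2) - (96310 + 83277981)^(-0.2)]
P/P0 = 0.066 * [0.1007548 - 0.02604915] = 0.004930573
P = 1548 * 0.004930573 = 7.6325 MW

7.6325


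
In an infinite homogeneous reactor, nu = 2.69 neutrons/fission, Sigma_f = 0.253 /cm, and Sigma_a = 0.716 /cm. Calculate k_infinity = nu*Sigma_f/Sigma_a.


k_inf = nu * Sigma_f / Sigma_a
k_inf = 2.69 * 0.253 / 0.716
k_inf = 0.95052

0.95052


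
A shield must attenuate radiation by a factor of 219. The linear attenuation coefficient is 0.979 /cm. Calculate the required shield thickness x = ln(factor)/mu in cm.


x = ln(factor) / mu
x = ln(219) / 0.979
x = 5.5047 cm

5.5047


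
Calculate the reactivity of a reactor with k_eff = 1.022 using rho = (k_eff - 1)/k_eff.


rho = (k_eff - 1) / k_eff
rho = (1.022 - 1) / 1.022
rho = 0.021526

0.021526


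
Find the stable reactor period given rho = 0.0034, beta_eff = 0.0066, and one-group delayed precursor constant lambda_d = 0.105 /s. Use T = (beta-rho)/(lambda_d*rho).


T = (beta - rho) / (lambda_d * rho)
T = (0.0066 - 0.0034) / (0.105 * 0.0034)
T = 8.9636 s

8.9636


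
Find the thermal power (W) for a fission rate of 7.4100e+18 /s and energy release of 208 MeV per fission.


P = fission_rate * E_MeV * 1.602e-13
P = 7.4100e+18 * 208 * 1.602e-13
P = 2.4691e+08 W

2.4691e+08


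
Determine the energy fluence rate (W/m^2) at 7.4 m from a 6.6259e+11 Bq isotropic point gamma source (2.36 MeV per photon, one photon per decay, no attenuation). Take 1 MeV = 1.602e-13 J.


psi = A * E * 1.602e-13 / (4*pi*r^2)
psi = 6.6259e+11 * 2.36 * 1.602e-13 / (4*pi*7.4^2)
psi = 3.6404e-04 W/m^2

3.6404e-04


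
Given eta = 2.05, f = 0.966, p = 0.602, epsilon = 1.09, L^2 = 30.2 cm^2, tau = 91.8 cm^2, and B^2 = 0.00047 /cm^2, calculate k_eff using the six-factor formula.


k_inf = eta*f*p*eps = 2.05*0.966*0.602*1.09 = 1.299433
P_TNL = 1/(1 + L^2*B^2) = 1/(1 + 30.2*0.00047) = 0.9860046
P_FNL = exp(-B^2*tau) = exp(-0.00047*91.8) = 0.9577715
k_eff = k_inf * P_TNL * P_FNL = 1.299433 * 0.9860046 * 0.9577715
k_eff = 1.2271

1.2271


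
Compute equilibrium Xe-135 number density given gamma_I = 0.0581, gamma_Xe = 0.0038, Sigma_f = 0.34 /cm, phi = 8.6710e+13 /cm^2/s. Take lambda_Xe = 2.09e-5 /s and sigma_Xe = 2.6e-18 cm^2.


Xe_eq = (gamma_I + gamma_Xe) * Sigma_f * phi / (lambda_Xe + sigma_Xe * phi)
Numerator = (0.0581 + 0.0038) * 0.34 * 8.6710e+13 = 1.824899e+12
Denominator = 2.09e-5 + 2.6e-18 * 8.6710e+13 = 2.463460e-04
Xe_eq = 1.824899e+12 / 2.463460e-04 = 7.4079e+15 /cm^3

7.4079e+15


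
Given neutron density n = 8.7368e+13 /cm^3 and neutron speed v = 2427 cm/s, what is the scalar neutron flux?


phi = n * v
phi = 8.7368e+13 * 2427
phi = 2.1204e+17 /cm^2/s

2.1204e+17


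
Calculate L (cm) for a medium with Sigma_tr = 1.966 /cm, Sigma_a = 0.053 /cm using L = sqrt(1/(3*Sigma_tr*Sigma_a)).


D = 1 / (3 * Sigma_tr) = 1 / (3 * 1.966) = 0.1695490 cm
L = sqrt(D / Sigma_a)
L = sqrt(0.1695490 / 0.053)
L = 1.7886 cm

1.7886


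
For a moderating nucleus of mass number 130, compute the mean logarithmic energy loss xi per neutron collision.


xi = 1 + (A-1)^2/(2A) * ln((A-1)/(A+1))
xi = 1 + (130-1)^2/(2*130) * ln((130-1)/(130 +1))
xi = 0.015306

0.015306


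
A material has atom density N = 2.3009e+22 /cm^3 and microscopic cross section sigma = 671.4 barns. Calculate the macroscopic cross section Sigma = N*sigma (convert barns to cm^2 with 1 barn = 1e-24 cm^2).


Sigma = N * sigma_barns * 1e-24
Sigma = 2.3009e+22 * 671.4 * 1e-24
Sigma = 15.448 /cm

15.448


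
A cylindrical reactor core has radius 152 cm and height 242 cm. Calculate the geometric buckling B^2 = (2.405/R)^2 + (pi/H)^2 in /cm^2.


B^2 = (2.405/R)^2 + (pi/H)^2
B^2 = (2.405/152)^2 + (pi/242)^2
B^2 = 4.1887e-04 /cm^2

4.1887e-04


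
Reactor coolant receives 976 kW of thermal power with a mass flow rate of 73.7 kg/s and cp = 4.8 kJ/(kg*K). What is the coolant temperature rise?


dT = Q / (m_dot * cp)
dT = 976 / (73.7 * 4.8)
dT = 2.7589 C

2.7589


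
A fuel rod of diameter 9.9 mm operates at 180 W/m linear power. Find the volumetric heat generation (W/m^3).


r = D / 2 / 1000 = 9.9 / 2 / 1000 = 0.00495 m
q''' = q' / (pi * r^2)
q''' = 180 / (pi * 0.00495^2)
q''' = 2.3384e+06 W/m^3

2.3384e+06


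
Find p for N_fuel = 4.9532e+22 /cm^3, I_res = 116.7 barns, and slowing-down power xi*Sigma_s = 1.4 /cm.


p = exp(-N * I * 1e-24 / (xi*Sigma_s))
p = exp(-4.9532e+22 * 116.7 * 1e-24 / 1.4)
p = 0.016101

0.016101


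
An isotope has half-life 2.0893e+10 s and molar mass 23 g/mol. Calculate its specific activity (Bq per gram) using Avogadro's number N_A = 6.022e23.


lambda = ln(2) / t_half = ln(2) / 2.0893e+10 = 3.317605e-11 /s
SA = lambda * N_A / M
SA = 3.317605e-11 * 6.022e23 / 23
SA = 8.6864e+11 Bq/g

8.6864e+11


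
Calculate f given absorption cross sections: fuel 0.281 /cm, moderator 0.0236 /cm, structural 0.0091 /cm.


f = Sigma_a_fuel / (Sigma_a_fuel + Sigma_a_mod + Sigma_a_other)
f = 0.281 / (0.281 + 0.0236 + 0.0091)
f = 0.89576

0.89576


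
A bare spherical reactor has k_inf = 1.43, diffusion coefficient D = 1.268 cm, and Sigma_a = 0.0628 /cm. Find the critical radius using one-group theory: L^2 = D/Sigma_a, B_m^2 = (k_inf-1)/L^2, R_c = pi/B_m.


L^2 = D / Sigma_a = 1.268 / 0.0628 = 20.19108 cm^2
B_m^2 = (k_inf - 1) / L^2 = (1.43 - 1) / 20.19108 = 0.02129653 /cm^2
For a bare sphere: B_g = pi/R, so R_c = pi / sqrt(B_m^2)
R_c = pi / sqrt(0.02129653) = 21.528 cm

21.528


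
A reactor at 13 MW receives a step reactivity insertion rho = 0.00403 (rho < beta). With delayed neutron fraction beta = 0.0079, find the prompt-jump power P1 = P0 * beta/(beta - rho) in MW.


P1/P0 = beta / (beta - rho)
P1/P0 = 0.0079 / (0.0079 - 0.00403) = 2.041344
P1 = 13 * 2.041344 = 26.537 MW

26.537


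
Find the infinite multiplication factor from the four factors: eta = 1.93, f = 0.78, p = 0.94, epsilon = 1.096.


k_inf = eta * f * p * epsilon
k_inf = 1.93 * 0.78 * 0.94 * 1.096
k_inf = 1.5509

1.5509


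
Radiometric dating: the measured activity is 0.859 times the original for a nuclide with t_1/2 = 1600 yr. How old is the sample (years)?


lambda = ln(2) / t_half = ln(2) / 1600 = 4.332170e-04 /yr
t = -ln(A/A0) / lambda
t = -ln(0.859) / 4.332170e-04
t = 350.83 yr

350.83


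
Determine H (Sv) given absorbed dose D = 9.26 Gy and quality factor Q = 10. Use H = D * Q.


H = D * Q
H = 9.26 * 10
H = 92.600 Sv

92.600


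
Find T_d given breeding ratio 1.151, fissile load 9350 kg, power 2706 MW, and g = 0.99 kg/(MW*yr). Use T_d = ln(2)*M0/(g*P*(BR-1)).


Breeding gain G = BR - 1 = 1.151 - 1 = 0.151
Fissile production rate = g * P * G = 0.99 * 2706 * 0.151 = 404.51994 kg/yr
T_d = ln(2) * M0 / (g * P * G)
T_d = ln(2) * 9350 / 404.51994 = 16.021 yr

16.021


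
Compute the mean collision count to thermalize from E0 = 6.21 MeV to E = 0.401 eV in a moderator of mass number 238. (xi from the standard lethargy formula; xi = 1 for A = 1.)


xi = 1 + (A-1)^2/(2A)*ln((A-1)/(A+1)) = 0.008379872 (for A = 238)
n = ln(E0/E) / xi
n = ln(6.21e6 / 0.401) / 0.008379872
n = ln(1.548628e+07) / 0.008379872 = 1975.6

1975.6


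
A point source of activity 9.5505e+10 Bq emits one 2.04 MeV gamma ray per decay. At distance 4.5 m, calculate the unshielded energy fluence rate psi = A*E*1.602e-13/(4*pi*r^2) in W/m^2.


psi = A * E * 1.602e-13 / (4*pi*r^2)
psi = 9.5505e+10 * 2.04 * 1.602e-13 / (4*pi*4.5^2)
psi = 1.2265e-04 W/m^2

1.2265e-04


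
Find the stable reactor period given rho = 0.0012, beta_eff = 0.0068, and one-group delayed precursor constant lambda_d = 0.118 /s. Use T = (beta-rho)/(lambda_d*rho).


T = (beta - rho) / (lambda_d * rho)
T = (0.0068 - 0.0012) / (0.118 * 0.0012)
T = 39.548 s

39.548


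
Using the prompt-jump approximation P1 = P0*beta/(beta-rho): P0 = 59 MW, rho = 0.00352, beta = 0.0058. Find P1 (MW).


P1/P0 = beta / (beta - rho)
P1/P0 = 0.0058 / (0.0058 - 0.00352) = 2.543860
P1 = 59 * 2.543860 = 150.09 MW

150.09


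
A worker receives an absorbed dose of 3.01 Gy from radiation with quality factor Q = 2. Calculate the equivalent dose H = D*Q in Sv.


H = D * Q
H = 3.01 * 2
H = 6.0200 Sv

6.0200


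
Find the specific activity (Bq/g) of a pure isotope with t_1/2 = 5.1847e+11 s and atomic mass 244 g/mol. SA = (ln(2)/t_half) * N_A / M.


lambda = ln(2) / t_half = ln(2) / 5.1847e+11 = 1.336909e-12 /s
SA = lambda * N_A / M
SA = 1.336909e-12 * 6.022e23 / 244
SA = 3.2995e+09 Bq/g

3.2995e+09


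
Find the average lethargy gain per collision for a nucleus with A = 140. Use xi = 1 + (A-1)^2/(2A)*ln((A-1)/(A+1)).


xi = 1 + (A-1)^2/(2A) * ln((A-1)/(A+1))
xi = 1 + (140-1)^2/(2*140) * ln((140-1)/(140 +1))
xi = 0.014218

0.014218


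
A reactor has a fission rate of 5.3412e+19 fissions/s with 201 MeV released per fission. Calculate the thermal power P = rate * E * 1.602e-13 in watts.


P = fission_rate * E_MeV * 1.602e-13
P = 5.3412e+19 * 201 * 1.602e-13
P = 1.7199e+09 W

1.7199e+09


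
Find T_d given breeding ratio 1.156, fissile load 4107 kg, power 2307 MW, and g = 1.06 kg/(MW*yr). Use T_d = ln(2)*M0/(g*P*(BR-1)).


Breeding gain G = BR - 1 = 1.156 - 1 = 0.156
Fissile production rate = g * P * G = 1.06 * 2307 * 0.156 = 381.48552 kg/yr
T_d = ln(2) * M0 / (g * P * G)
T_d = ln(2) * 4107 / 381.48552 = 7.4623 yr

7.4623


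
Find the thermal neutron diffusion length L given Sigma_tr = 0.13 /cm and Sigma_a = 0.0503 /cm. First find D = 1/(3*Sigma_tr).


D = 1 / (3 * Sigma_tr) = 1 / (3 * 0.13) = 2.564103 cm
L = sqrt(D / Sigma_a)
L = sqrt(2.564103 / 0.0503)
L = 7.1398 cm

7.1398


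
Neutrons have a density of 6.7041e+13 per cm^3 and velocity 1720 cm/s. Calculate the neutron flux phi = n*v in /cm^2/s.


phi = n * v
phi = 6.7041e+13 * 1720
phi = 1.1531e+17 /cm^2/s

1.1531e+17


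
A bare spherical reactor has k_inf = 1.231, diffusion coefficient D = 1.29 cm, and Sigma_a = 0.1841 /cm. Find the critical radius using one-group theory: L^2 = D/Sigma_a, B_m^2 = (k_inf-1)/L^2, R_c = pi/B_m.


L^2 = D / Sigma_a = 1.29 / 0.1841 = 7.007061 cm^2
B_m^2 = (k_inf - 1) / L^2 = (1.231 - 1) / 7.007061 = 0.03296675 /cm^2
For a bare sphere: B_g = pi/R, so R_c = pi / sqrt(B_m^2)
R_c = pi / sqrt(0.03296675) = 17.303 cm

17.303


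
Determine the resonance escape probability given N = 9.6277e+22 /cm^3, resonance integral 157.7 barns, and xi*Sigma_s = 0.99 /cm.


p = exp(-N * I * 1e-24 / (xi*Sigma_s))
p = exp(-9.6277e+22 * 157.7 * 1e-24 / 0.99)
p = 2.1855e-07

2.1855e-07


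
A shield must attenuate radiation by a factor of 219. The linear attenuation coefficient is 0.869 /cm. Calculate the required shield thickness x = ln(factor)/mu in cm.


x = ln(factor) / mu
x = ln(219) / 0.869
x = 6.2015 cm

6.2015


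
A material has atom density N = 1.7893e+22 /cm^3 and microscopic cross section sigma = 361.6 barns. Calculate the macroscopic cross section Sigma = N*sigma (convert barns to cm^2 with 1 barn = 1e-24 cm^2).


Sigma = N * sigma_barns * 1e-24
Sigma = 1.7893e+22 * 361.6 * 1e-24
Sigma = 6.4701 /cm

6.4701


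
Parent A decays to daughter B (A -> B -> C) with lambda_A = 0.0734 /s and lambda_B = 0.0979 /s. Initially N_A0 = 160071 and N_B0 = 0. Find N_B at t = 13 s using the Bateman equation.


N_B(t) = lambda_A * N_A0 / (lambda_B - lambda_A) * [exp(-lambda_A*t) - exp(-lambda_B*t)]
exp(-0.0734*13) = 0.3851201; exp(-0.0979*13) = 0.2800744
N_B = 0.0734 * 160071 / (0.0979 - 0.0734) * (0.3851201 - 0.2800744)
N_B = 50376

50376


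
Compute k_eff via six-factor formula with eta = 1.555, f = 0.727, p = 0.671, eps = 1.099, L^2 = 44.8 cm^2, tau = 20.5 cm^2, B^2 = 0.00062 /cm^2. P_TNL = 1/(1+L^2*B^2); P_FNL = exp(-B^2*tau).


k_inf = eta*f*p*eps = 1.555*0.727*0.671*1.099 = 0.8336524
P_TNL = 1/(1 + L^2*B^2) = 1/(1 + 44.8*0.00062) = 0.9729747
P_FNL = exp(-B^2*tau) = exp(-0.00062*20.5) = 0.9873704
k_eff = k_inf * P_TNL * P_FNL = 0.8336524 * 0.9729747 * 0.9873704
k_eff = 0.80088

0.80088


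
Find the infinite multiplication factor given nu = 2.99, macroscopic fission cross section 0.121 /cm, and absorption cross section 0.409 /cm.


k_inf = nu * Sigma_f / Sigma_a
k_inf = 2.99 * 0.121 / 0.409
k_inf = 0.88457

0.88457


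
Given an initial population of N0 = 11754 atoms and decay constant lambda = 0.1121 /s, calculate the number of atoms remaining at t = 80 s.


N = N0 * exp(-lambda * t)
N = 11754 * exp(-0.1121 * 80)
N = 1.4977

1.4977


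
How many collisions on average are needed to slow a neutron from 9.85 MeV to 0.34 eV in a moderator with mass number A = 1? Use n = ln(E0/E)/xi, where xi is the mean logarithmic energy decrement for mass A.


xi = 1 + (A-1)^2/(2A)*ln((A-1)/(A+1)) = 1 (for A = 1)
n = ln(E0/E) / xi
n = ln(9.85e6 / 0.34) / 1
n = ln(2.897059e+07) / 1 = 17.182

17.182


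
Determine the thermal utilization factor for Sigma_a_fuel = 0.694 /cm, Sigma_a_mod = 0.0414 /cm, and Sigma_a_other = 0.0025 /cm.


f = Sigma_a_fuel / (Sigma_a_fuel + Sigma_a_mod + Sigma_a_other)
f = 0.694 / (0.694 + 0.0414 + 0.0025)
f = 0.94051

0.94051


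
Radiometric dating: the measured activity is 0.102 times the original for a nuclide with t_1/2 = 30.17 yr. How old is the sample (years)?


lambda = ln(2) / t_half = ln(2) / 30.17 = 0.02297472 /yr
t = -ln(A/A0) / lambda
t = -ln(0.102) / 0.02297472
t = 99.361 yr

99.361


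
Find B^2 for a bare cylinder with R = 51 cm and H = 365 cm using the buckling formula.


B^2 = (2.405/R)^2 + (pi/H)^2
B^2 = (2.405/51)^2 + (pi/365)^2
B^2 = 0.0022979 /cm^2

0.0022979


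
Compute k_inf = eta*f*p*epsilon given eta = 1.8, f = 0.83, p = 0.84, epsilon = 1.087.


k_inf = eta * f * p * epsilon
k_inf = 1.8 * 0.83 * 0.84 * 1.087
k_inf = 1.3641

1.3641


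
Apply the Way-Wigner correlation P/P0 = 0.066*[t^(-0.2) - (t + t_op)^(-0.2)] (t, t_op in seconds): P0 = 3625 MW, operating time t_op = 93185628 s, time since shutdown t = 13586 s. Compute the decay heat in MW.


P/P0 = 0.066 * [t^(-0.2) - (t + t_op)^(-0.2)]
P/P0 = 0.066 * [13586^(-0.2) - (13586 + 93185628)^(-0.2)]
P/P0 = 0.066 * [0.1490671 - 0.02547520] = 0.008157065
P = 3625 * 0.008157065 = 29.569 MW

29.569
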